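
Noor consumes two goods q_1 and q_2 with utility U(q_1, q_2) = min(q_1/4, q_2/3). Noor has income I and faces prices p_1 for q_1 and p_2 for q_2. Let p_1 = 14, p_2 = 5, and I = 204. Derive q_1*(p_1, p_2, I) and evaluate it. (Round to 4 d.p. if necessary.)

Demand: q_1*(p_1,p_2,I) = 4·I/(4·p_1 + 3·p_2), q_2* = 3·I/(4·p_1 + 3·p_2).
Here 4·14 + 3·5 = 71, giving q_1* = 11.493.

q_1* = 11.493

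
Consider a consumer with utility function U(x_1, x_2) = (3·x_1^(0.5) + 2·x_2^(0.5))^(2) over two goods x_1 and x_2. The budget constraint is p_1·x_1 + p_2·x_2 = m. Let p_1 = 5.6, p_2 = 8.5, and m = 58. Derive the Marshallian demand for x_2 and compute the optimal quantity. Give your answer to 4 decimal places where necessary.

x_2* = 1.5455

MRS = MU_x_1/MU_x_2 = (3/2)·(x_2/x_1)^(0.5). Set equal to p_1/p_2.
Solve for the ratio: x_2/x_1 = [(2/3)·p_1/p_2]^(2).
With the ratio pinned down, the budget gives x_1* = m/(p_1 + p_2·(x_2/x_1)) and x_2* = (x_2/x_1)·x_1*.
Numerically x_2/x_1 = 0.19291, so x_1* = 58/(5.6 + 8.5·0.19291) = 8.0113 and x_2* = 0.19291·8.0113 = 1.5455.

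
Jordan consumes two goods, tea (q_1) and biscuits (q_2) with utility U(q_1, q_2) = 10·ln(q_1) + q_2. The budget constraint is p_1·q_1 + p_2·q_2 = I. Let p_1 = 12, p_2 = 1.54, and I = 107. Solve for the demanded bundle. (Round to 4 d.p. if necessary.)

At the given prices: q_1* = 10·1.54/12 = 1.2833, and q_2* = 59.4805.

q_1* = 1.2833, q_2* = 59.4805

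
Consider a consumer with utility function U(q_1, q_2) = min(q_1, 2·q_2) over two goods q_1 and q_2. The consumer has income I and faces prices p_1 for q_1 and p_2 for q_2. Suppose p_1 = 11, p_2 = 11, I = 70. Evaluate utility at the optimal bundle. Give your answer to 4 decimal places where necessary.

V = 4.2424

With perfect complements, no substitution: consume in ratio q_1:q_2 = 2:1.
Budget: p_1·q_1 + p_2·(1/2)·q_1 = I, so (2·p_1 + p_2)·q_1 = 2·I.
Demand: q_1*(p_1,p_2,I) = 2·I/(2·p_1 + p_2), q_2* = I/(2·p_1 + p_2).
Here 2·11 + 11 = 33, giving q_1* = 4.2424 and q_2* = 2.1212.
Utility at the optimum: U(4.2424, 2.1212) = 4.2424.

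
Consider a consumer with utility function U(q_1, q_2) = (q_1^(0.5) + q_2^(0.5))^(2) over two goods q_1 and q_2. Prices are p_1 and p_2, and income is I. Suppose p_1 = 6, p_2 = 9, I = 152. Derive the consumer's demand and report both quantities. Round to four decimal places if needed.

q_1* = 15.2, q_2* = 6.7556

Substitute q_2 = (q_2/q_1)·q_1 into the budget: q_1* = I/(p_1 + p_2·(q_2/q_1)).
Numerically q_2/q_1 = 0.444444, so q_1* = 152/(6 + 9·0.444444) = 15.2 and q_2* = 0.444444·15.2 = 6.7556.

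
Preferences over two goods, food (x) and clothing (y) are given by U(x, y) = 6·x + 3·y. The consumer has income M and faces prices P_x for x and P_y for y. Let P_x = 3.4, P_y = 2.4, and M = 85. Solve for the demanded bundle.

x* = 25, y* = 0

Perfect substitutes: compare marginal utility per dollar. 6/P_x vs 3/P_y → 1.7647 vs 1.25.
x gives more utility per dollar, so spend all income on x: x* = M/P_x, y* = 0.
Numerically: x* = 25, y* = 0.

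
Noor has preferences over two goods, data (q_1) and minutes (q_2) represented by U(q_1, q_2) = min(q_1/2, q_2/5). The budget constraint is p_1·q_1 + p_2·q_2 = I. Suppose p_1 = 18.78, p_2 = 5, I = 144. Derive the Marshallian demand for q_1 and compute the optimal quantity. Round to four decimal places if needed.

q_1* = 4.6036

With perfect complements, no substitution: consume in ratio q_1:q_2 = 2:5.
Budget: p_1·q_1 + p_2·(5/2)·q_1 = I, so (2·p_1 + 5·p_2)·q_1 = 2·I.
Demand: q_1*(p_1,p_2,I) = 2·I/(2·p_1 + 5·p_2), q_2* = 5·I/(2·p_1 + 5·p_2).
Here 2·18.78 + 5·5 = 62.56, giving q_1* = 4.6036.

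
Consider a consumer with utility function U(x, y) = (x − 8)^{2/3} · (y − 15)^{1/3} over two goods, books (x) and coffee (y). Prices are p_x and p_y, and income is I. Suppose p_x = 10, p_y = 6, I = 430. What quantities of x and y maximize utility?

x* = 25.3333, y* = 29.4444

MRS = 2·(y−15)/(x−8). Tangency with p_x/p_y gives y−15 = (1/2)·(p_x/p_y)·(x−8).
Substituting into the budget: x* = 8 + 2/3·(I − 8·p_x − 15·p_y)/p_x, and y* = 15 + 1/3·(…)/p_y.
Discretionary income = 430 − 8·10 − 15·6 = 260; x* = 8 + 2/3·260/10 = 25.3333; y* = 15 + 1/3·260/6 = 29.4444.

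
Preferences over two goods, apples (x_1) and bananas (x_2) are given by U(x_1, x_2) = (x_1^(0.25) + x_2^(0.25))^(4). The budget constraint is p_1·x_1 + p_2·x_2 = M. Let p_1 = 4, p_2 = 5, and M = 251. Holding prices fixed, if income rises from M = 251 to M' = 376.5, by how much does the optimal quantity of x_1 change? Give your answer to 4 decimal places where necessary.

Substitute x_2 = (x_2/x_1)·x_1 into the budget: x_1* = M/(p_1 + p_2·(x_2/x_1)).
Numerically x_2/x_1 = 0.742654, so x_1* = 251/(4 + 5·0.742654) = 32.5413.
At M' = 376.5: x_1* = 48.812. Change: 48.812 − 32.5413 = 16.2707.

Δx_1* = 16.2707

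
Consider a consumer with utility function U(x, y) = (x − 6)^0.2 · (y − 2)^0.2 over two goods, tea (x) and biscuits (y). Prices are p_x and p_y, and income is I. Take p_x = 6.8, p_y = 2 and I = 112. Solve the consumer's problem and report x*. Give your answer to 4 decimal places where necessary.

x* = 10.9412

This is Cobb-Douglas in (x−6, y−2): tangency gives 0.2·p_y·(y−2) = 0.2·p_x·(x−6).
After buying the subsistence bundle (6, 2), a share 0.5 of the remaining income goes to x: x* = 6 + 0.5·(I − 6p_x − 2p_y)/p_x.
Discretionary income = 112 − 6·6.8 − 2·2 = 67.2; x* = 6 + 0.5·67.2/6.8 = 10.9412.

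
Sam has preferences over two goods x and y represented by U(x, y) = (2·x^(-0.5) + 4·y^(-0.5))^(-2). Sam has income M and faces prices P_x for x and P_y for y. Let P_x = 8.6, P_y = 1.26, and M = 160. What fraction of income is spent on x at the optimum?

share on x = 0.5444

Numerically y/x = 5.711786, so x* = 160/(8.6 + 1.26·5.711786) = 10.1286 and y* = 5.711786·10.1286 = 57.8524.
Expenditure on x: 8.6·10.1286 = 87.106; share = 0.5444.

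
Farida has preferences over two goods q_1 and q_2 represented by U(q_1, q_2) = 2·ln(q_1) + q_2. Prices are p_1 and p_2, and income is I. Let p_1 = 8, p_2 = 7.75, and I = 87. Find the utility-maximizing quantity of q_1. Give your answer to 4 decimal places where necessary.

At the given prices: q_1* = 2·7.75/8 = 1.9375.

q_1* = 1.9375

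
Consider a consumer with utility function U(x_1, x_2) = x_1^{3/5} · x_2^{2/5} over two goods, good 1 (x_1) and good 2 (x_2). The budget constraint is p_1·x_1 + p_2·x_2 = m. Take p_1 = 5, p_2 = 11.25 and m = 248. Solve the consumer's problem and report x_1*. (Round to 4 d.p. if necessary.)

x_1* = 29.76

At p_1=5, p_2=11.25, m=248: x_1* = 0.6·248/5 = 29.76.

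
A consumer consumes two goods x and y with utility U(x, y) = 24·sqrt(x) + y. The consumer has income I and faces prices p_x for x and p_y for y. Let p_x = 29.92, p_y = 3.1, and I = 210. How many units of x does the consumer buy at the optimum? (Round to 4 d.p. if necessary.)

MU_x = 12/√x, MU_y = 1. Tangency: 12/√x = p_x/p_y.
Solve: √x = 12·p_y/p_x, so x*(p_x,p_y) = (12·p_y/p_x)², and y* = (I − p_x·x*)/p_y.
Plugging in: x* = (12·3.1/29.92)² = 1.5458.

x* = 1.5458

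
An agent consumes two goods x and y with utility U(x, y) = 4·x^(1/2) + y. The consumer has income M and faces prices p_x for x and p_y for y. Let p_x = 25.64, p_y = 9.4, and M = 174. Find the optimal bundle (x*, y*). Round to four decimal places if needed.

x* = 0.5376, y* = 17.0442

Solve: √x = 2·p_y/p_x, so x*(p_x,p_y) = (2·p_y/p_x)², and y* = (M − p_x·x*)/p_y.
Plugging in: x* = (2·9.4/25.64)² = 0.5376, y* = 17.0442.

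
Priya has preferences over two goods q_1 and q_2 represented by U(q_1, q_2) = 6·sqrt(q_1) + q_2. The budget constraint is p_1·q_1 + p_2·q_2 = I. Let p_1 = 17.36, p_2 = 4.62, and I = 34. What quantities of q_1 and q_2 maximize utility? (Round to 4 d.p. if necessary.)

MU_q_1 = 3/√q_1, MU_q_2 = 1. Tangency: 3/√q_1 = p_1/p_2.
Solve: √q_1 = 3·p_2/p_1, so q_1*(p_1,p_2) = (3·p_2/p_1)², and q_2* = (I − p_1·q_1*)/p_2.
Plugging in: q_1* = (3·4.62/17.36)² = 0.6374, q_2* = 4.9641.

q_1* = 0.6374, q_2* = 4.9641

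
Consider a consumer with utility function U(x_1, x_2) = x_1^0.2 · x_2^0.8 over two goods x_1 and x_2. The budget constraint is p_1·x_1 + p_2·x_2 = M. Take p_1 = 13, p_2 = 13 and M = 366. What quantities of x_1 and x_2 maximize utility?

Tangency: MRS = (1/4)·x_2/x_1 = p_1/p_2.
So 0.2·p_2·x_2 = 0.8·p_1·x_1; combined with the budget, a share 0.2 of income goes to x_1.
Demand: x_1*(p_1,p_2,M) = 0.2·M/p_1 and x_2* = 0.8·M/p_2.
At p_1=13, p_2=13, M=366: x_1* = 0.2·366/13 = 5.6308, x_2* = 22.5231.

x_1* = 5.6308, x_2* = 22.5231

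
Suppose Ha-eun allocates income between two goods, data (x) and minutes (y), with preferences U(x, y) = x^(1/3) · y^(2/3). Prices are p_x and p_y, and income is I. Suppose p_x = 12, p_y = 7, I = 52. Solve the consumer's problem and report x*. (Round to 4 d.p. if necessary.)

Demand: x*(p_x,p_y,I) = 1/3·I/p_x and y* = 2/3·I/p_y.
At p_x=12, p_y=7, I=52: x* = 1/3·52/12 = 1.4444.

x* = 1.4444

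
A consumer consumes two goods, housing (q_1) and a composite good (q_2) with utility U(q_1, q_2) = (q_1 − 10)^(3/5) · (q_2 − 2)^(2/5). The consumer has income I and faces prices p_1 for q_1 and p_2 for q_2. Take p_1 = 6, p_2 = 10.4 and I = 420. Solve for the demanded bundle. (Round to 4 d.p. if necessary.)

q_1* = 43.92, q_2* = 15.0462

Substituting into the budget: q_1* = 10 + 0.6·(I − 10·p_1 − 2·p_2)/p_1, and q_2* = 2 + 0.4·(…)/p_2.
Discretionary income = 420 − 10·6 − 2·10.4 = 339.2; q_1* = 10 + 0.6·339.2/6 = 43.92; q_2* = 2 + 0.4·339.2/10.4 = 15.0462.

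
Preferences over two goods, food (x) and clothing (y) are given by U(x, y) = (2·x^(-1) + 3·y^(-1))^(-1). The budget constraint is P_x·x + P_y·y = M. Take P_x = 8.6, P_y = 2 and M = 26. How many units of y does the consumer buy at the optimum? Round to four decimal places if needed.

y* = 4.8271

MU_x ∝ 2·x^(-2), MU_y ∝ 3·y^(-2), so MRS = (2/3)·(y/x)^(2) = P_x/P_y.
Hence y/x = ((3/2)·P_x/P_y)^(1/(2)), i.e. raised to the 0.5 power.
Substitute y = (y/x)·x into the budget: x* = M/(P_x + P_y·(y/x)).
Numerically y/x = 2.539685, so x* = 26/(8.6 + 2·2.539685) = 1.9007 and y* = 2.539685·1.9007 = 4.8271.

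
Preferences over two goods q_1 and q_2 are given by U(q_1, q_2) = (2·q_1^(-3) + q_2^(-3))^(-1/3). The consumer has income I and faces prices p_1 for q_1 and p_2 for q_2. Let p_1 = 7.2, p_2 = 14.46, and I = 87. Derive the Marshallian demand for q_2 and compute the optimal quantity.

With the ratio pinned down, the budget gives q_1* = I/(p_1 + p_2·(q_2/q_1)) and q_2* = (q_2/q_1)·q_1*.
Numerically q_2/q_1 = 0.706372, so q_1* = 87/(7.2 + 14.46·0.706372) = 4.9959 and q_2* = 0.706372·4.9959 = 3.529.

q_2* = 3.529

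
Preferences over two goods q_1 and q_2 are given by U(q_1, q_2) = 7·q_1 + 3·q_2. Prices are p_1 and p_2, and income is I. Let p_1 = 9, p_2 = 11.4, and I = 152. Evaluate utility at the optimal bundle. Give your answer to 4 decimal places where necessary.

Numerically: q_1* = 16.8889, q_2* = 0.
Utility at the optimum: U(16.8889, 0) = 118.2222.

V = 118.2222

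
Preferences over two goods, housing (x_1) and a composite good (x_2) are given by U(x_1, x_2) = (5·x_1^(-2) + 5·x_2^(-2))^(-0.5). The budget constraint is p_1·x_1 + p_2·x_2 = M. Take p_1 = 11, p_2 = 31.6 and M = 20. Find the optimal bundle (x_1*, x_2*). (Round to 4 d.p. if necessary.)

x_1* = 0.6019, x_2* = 0.4234

MU_x_1 ∝ 5·x_1^(-3), MU_x_2 ∝ 5·x_2^(-3), so MRS = (x_2/x_1)^(3) = p_1/p_2.
Solve for the ratio: x_2/x_1 = [p_1/p_2]^(1/3).
With the ratio pinned down, the budget gives x_1* = M/(p_1 + p_2·(x_2/x_1)) and x_2* = (x_2/x_1)·x_1*.
Numerically x_2/x_1 = 0.703453, so x_1* = 20/(11 + 31.6·0.703453) = 0.6019 and x_2* = 0.703453·0.6019 = 0.4234.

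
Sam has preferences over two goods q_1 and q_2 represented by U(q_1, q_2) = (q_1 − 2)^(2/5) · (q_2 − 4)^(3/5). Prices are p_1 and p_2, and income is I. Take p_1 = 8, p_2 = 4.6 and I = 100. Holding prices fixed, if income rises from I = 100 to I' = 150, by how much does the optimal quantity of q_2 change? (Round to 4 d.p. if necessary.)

Δq_2* = 6.5217

This is Cobb-Douglas in (q_1−2, q_2−4): tangency gives 0.4·p_2·(q_2−4) = 0.6·p_1·(q_1−2).
Substituting into the budget: q_1* = 2 + 0.4·(I − 2·p_1 − 4·p_2)/p_1, and q_2* = 4 + 0.6·(…)/p_2.
Discretionary income = 100 − 2·8 − 4·4.6 = 65.6; q_2* = 4 + 0.6·65.6/4.6 = 12.5565.
At I' = 150: q_2* = 19.0783. Change: 19.0783 − 12.5565 = 6.5217.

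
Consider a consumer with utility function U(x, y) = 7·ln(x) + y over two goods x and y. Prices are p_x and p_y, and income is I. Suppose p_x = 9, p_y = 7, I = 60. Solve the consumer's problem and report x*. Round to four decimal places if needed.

Set MRS = p_x/p_y: (7/x)/1 = p_x/p_y.
So x*(p_x,p_y) = 7·p_y/p_x, independent of income; and y* = (I − 7·p_y)/p_y.
At the given prices: x* = 7·7/9 = 5.4444.

x* = 5.4444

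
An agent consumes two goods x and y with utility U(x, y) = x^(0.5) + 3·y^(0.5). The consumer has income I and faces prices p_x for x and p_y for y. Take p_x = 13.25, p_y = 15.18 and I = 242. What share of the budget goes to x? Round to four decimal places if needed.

share on x = 0.1129

From the CES first-order condition, (1/3)·(y/x)^(0.5) = p_x/p_y.
Hence y/x = (3·p_x/p_y)^(1/(0.5)), i.e. raised to the 2 power.
With the ratio pinned down, the budget gives x* = I/(p_x + p_y·(y/x)) and y* = (y/x)·x*.
Numerically y/x = 6.856946, so x* = 242/(13.25 + 15.18·6.856946) = 2.0624 and y* = 6.856946·2.0624 = 14.1418.
Expenditure on x: 13.25·2.0624 = 27.3269; share = 0.1129.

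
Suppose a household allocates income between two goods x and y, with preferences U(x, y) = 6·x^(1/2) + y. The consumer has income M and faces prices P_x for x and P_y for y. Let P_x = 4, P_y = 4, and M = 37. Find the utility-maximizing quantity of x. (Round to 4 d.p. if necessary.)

x* = 9

MU_x = 3/√x, MU_y = 1. Tangency: 3/√x = P_x/P_y.
Solve: √x = 3·P_y/P_x, so x*(P_x,P_y) = (3·P_y/P_x)², and y* = (M − P_x·x*)/P_y.
Plugging in: x* = (3·4/4)² = 9.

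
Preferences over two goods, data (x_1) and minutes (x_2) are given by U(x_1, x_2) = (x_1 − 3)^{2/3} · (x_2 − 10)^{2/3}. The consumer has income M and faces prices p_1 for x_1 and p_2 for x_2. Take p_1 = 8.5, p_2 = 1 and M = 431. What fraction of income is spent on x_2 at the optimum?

Discretionary income = 431 − 3·8.5 − 10·1 = 395.5; x_1* = 3 + 0.5·395.5/8.5 = 26.2647; x_2* = 10 + 0.5·395.5/1 = 207.75.
Expenditure on x_2: 1·207.75 = 207.75; share = 0.482.

share on x_2 = 0.482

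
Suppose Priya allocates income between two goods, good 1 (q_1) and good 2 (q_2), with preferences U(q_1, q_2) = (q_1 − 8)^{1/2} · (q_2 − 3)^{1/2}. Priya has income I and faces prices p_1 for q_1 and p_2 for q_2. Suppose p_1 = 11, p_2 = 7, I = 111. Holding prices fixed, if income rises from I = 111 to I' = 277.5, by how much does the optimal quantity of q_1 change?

Δq_1* = 7.5682

This is Cobb-Douglas in (q_1−8, q_2−3): tangency gives 0.5·p_2·(q_2−3) = 0.5·p_1·(q_1−8).
After buying the subsistence bundle (8, 3), a share 0.5 of the remaining income goes to q_1: q_1* = 8 + 0.5·(I − 8p_1 − 3p_2)/p_1.
Discretionary income = 111 − 8·11 − 3·7 = 2; q_1* = 8 + 0.5·2/11 = 8.0909.
At I' = 277.5: q_1* = 15.6591. Change: 15.6591 − 8.0909 = 7.5682.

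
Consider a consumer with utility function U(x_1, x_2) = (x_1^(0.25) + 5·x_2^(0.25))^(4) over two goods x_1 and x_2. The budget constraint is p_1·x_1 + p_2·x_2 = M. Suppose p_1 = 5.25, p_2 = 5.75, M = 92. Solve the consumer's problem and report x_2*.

MU_x_1 ∝ x_1^(-0.75), MU_x_2 ∝ 5·x_2^(-0.75), so MRS = (1/5)·(x_2/x_1)^(0.75) = p_1/p_2.
Solve for the ratio: x_2/x_1 = [5·p_1/p_2]^(4/3).
Substitute x_2 = (x_2/x_1)·x_1 into the budget: x_1* = M/(p_1 + p_2·(x_2/x_1)).
Numerically x_2/x_1 = 7.573244, so x_1* = 92/(5.25 + 5.75·7.573244) = 1.8854 and x_2* = 7.573244·1.8854 = 14.2786.

x_2* = 14.2786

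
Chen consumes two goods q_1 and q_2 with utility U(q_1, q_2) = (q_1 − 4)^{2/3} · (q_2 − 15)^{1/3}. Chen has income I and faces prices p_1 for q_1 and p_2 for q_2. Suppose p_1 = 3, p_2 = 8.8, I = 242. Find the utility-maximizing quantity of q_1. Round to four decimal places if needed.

MRS = 2·(q_2−15)/(q_1−4). Tangency with p_1/p_2 gives q_2−15 = (1/2)·(p_1/p_2)·(q_1−4).
After buying the subsistence bundle (4, 15), a share 2/3 of the remaining income goes to q_1: q_1* = 4 + 2/3·(I − 4p_1 − 15p_2)/p_1.
Discretionary income = 242 − 4·3 − 15·8.8 = 98; q_1* = 4 + 2/3·98/3 = 25.7778.

q_1* = 25.7778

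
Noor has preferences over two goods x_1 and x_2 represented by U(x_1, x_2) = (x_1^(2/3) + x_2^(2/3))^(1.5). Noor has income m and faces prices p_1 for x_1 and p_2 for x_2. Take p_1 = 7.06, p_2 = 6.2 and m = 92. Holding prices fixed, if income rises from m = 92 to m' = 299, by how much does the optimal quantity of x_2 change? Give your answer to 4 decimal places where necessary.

Δx_2* = 18.8499

MRS = MU_x_1/MU_x_2 = (x_2/x_1)^(1/3). Set equal to p_1/p_2.
Solve for the ratio: x_2/x_1 = [p_1/p_2]^(3).
With the ratio pinned down, the budget gives x_1* = m/(p_1 + p_2·(x_2/x_1)) and x_2* = (x_2/x_1)·x_1*.
Numerically x_2/x_1 = 1.476519, so x_1* = 92/(7.06 + 6.2·1.476519) = 5.674 and x_2* = 1.476519·5.674 = 8.3777.
At m' = 299: x_2* = 27.2276. Change: 27.2276 − 8.3777 = 18.8499.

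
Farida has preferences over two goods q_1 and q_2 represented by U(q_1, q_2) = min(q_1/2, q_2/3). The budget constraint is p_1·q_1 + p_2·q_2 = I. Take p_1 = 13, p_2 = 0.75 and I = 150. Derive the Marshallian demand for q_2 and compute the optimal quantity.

Leontief preferences: the optimum is at the kink where q_1/2 = q_2/3, i.e. q_2 = (3/2)·q_1.
Budget: p_1·q_1 + p_2·(3/2)·q_1 = I, so (2·p_1 + 3·p_2)·q_1 = 2·I.
Demand: q_1*(p_1,p_2,I) = 2·I/(2·p_1 + 3·p_2), q_2* = 3·I/(2·p_1 + 3·p_2).
Here 2·13 + 3·0.75 = 28.25, giving q_2* = 15.9292.

q_2* = 15.9292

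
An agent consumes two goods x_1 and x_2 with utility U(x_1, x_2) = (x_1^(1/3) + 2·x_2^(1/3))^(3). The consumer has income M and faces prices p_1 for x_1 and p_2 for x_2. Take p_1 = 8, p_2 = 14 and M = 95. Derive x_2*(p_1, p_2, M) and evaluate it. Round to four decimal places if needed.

x_2* = 4.6233

From the CES first-order condition, (1/2)·(x_2/x_1)^(2/3) = p_1/p_2.
Hence x_2/x_1 = (2·p_1/p_2)^(1/(2/3)), i.e. raised to the 1.5 power.
With the ratio pinned down, the budget gives x_1* = M/(p_1 + p_2·(x_2/x_1)) and x_2* = (x_2/x_1)·x_1*.
Numerically x_2/x_1 = 1.221766, so x_1* = 95/(8 + 14·1.221766) = 3.7841 and x_2* = 1.221766·3.7841 = 4.6233.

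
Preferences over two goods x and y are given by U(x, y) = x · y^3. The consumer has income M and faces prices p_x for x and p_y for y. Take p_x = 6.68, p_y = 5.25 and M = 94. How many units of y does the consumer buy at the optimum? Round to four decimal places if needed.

MU_x/MU_y = (y)/(3·x); tangency sets this equal to p_x/p_y.
So p_y·y = 3·p_x·x; combined with the budget, a share 0.25 of income goes to x.
Demand: x*(p_x,p_y,M) = 0.25·M/p_x and y* = 0.75·M/p_y.
At p_x=6.68, p_y=5.25, M=94: y* = 0.75·94/5.25 = 13.4286.

y* = 13.4286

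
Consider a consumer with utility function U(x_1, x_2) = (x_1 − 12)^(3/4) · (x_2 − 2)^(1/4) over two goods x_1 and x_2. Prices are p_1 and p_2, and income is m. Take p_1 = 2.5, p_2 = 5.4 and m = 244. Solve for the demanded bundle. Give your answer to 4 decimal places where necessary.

Discretionary income = 244 − 12·2.5 − 2·5.4 = 203.2; x_1* = 12 + 0.75·203.2/2.5 = 72.96; x_2* = 2 + 0.25·203.2/5.4 = 11.4074.

x_1* = 72.96, x_2* = 11.4074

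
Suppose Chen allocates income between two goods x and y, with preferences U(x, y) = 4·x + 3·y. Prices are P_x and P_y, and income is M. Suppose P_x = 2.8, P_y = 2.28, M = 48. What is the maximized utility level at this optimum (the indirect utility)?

Perfect substitutes: compare marginal utility per dollar. 4/P_x vs 3/P_y → 1.4286 vs 1.3158.
x gives more utility per dollar, so spend all income on x: x* = M/P_x, y* = 0.
Numerically: x* = 17.1429, y* = 0.
Utility at the optimum: U(17.1429, 0) = 68.5714.

V = 68.5714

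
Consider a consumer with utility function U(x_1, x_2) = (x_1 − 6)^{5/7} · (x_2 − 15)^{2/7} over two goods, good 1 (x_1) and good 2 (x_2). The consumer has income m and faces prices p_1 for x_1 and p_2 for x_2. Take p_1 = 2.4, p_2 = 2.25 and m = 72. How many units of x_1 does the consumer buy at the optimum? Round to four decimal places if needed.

x_1* = 13.0982

MRS = (5/2)·(x_2−15)/(x_1−6). Tangency with p_1/p_2 gives x_2−15 = (2/5)·(p_1/p_2)·(x_1−6).
Substituting into the budget: x_1* = 6 + 5/7·(m − 6·p_1 − 15·p_2)/p_1, and x_2* = 15 + 2/7·(…)/p_2.
Discretionary income = 72 − 6·2.4 − 15·2.25 = 23.85; x_1* = 6 + 5/7·23.85/2.4 = 13.0982.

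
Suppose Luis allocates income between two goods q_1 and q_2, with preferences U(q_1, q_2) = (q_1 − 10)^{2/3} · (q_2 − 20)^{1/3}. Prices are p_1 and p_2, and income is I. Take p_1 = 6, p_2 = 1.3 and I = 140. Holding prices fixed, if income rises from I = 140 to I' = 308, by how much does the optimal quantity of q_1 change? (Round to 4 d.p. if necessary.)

Δq_1* = 18.6667

This is Cobb-Douglas in (q_1−10, q_2−20): tangency gives 2/3·p_2·(q_2−20) = 1/3·p_1·(q_1−10).
After buying the subsistence bundle (10, 20), a share 2/3 of the remaining income goes to q_1: q_1* = 10 + 2/3·(I − 10p_1 − 20p_2)/p_1.
Discretionary income = 140 − 10·6 − 20·1.3 = 54; q_1* = 10 + 2/3·54/6 = 16.
At I' = 308: q_1* = 34.6667. Change: 34.6667 − 16 = 18.6667.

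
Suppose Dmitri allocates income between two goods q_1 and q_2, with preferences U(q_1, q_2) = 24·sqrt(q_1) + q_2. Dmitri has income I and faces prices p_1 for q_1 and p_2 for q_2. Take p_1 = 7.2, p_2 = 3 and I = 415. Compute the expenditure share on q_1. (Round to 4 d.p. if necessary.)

share on q_1 = 0.4337

Utility is quasi-linear in q_2; the FOC for q_1 is 12/√q_1 = p_1/p_2.
Solve: √q_1 = 12·p_2/p_1, so q_1*(p_1,p_2) = (12·p_2/p_1)², and q_2* = (I − p_1·q_1*)/p_2.
Plugging in: q_1* = (12·3/7.2)² = 25, q_2* = 78.3333.
Expenditure on q_1: 7.2·25 = 180; share = 0.4337.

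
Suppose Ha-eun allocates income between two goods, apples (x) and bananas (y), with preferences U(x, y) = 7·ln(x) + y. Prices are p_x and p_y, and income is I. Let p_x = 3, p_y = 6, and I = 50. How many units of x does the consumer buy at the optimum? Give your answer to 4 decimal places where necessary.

x* = 14

MU_x = 7/x, MU_y = 1. Tangency: 7/x = p_x/p_y.
So x*(p_x,p_y) = 7·p_y/p_x, independent of income; and y* = (I − 7·p_y)/p_y.
At the given prices: x* = 7·6/3 = 14.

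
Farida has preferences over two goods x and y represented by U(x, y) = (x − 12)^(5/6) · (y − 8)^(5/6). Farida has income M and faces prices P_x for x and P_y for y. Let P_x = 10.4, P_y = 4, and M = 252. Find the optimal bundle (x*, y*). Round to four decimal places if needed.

x* = 16.5769, y* = 19.9

MRS = (y−8)/(x−12). Tangency with P_x/P_y gives y−8 = (P_x/P_y)·(x−12).
After buying the subsistence bundle (12, 8), a share 0.5 of the remaining income goes to x: x* = 12 + 0.5·(M − 12P_x − 8P_y)/P_x.
Discretionary income = 252 − 12·10.4 − 8·4 = 95.2; x* = 12 + 0.5·95.2/10.4 = 16.5769; y* = 8 + 0.5·95.2/4 = 19.9.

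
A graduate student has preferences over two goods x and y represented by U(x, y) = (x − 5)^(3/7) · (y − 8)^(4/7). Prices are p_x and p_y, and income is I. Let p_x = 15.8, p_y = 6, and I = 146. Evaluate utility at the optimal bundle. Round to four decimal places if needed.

V = 1.0563

MRS = (3/4)·(y−8)/(x−5). Tangency with p_x/p_y gives y−8 = (4/3)·(p_x/p_y)·(x−5).
Substituting into the budget: x* = 5 + 3/7·(I − 5·p_x − 8·p_y)/p_x, and y* = 8 + 4/7·(…)/p_y.
Discretionary income = 146 − 5·15.8 − 8·6 = 19; x* = 5 + 3/7·19/15.8 = 5.5154; y* = 8 + 4/7·19/6 = 9.8095.
Utility at the optimum: U(5.5154, 9.8095) = 1.0563.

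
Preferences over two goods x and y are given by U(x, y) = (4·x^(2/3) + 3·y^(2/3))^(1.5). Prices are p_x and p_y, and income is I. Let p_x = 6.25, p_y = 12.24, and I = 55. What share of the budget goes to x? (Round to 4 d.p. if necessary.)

MRS = MU_x/MU_y = (4/3)·(y/x)^(1/3). Set equal to p_x/p_y.
Solve for the ratio: y/x = [(3/4)·p_x/p_y]^(3).
Substitute y = (y/x)·x into the budget: x* = I/(p_x + p_y·(y/x)).
Numerically y/x = 0.056167, so x* = 55/(6.25 + 12.24·0.056167) = 7.9279 and y* = 0.056167·7.9279 = 0.4453.
Expenditure on x: 6.25·7.9279 = 49.5497; share = 0.9009.

share on x = 0.9009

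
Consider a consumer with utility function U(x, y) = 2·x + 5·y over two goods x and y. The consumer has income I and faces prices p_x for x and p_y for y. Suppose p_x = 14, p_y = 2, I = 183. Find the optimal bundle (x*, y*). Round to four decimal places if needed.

x* = 0, y* = 91.5

Linear utility — the consumer picks whichever good has higher MU/price: 2/14 = 0.1429 vs 5/2 = 2.5.
y gives more utility per dollar, so spend all income on y: y* = I/p_y, x* = 0.
Numerically: x* = 0, y* = 91.5.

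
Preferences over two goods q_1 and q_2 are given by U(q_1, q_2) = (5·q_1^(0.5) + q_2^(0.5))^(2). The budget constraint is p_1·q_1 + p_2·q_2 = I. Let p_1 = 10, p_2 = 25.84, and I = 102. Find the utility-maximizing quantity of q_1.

q_1* = 10.0445

MU_q_1 ∝ 5·q_1^(-0.5), MU_q_2 ∝ q_2^(-0.5), so MRS = 5·(q_2/q_1)^(0.5) = p_1/p_2.
Solve for the ratio: q_2/q_1 = [(1/5)·p_1/p_2]^(2).
Substitute q_2 = (q_2/q_1)·q_1 into the budget: q_1* = I/(p_1 + p_2·(q_2/q_1)).
Numerically q_2/q_1 = 0.005991, so q_1* = 102/(10 + 25.84·0.005991) = 10.0445.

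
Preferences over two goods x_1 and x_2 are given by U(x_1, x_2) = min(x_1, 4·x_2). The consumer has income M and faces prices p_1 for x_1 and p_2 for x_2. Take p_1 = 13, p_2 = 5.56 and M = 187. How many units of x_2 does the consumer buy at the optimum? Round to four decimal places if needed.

x_2* = 3.2488

With perfect complements, no substitution: consume in ratio x_1:x_2 = 4:1.
Budget: p_1·x_1 + p_2·(1/4)·x_1 = M, so (4·p_1 + p_2)·x_1 = 4·M.
Demand: x_1*(p_1,p_2,M) = 4·M/(4·p_1 + p_2), x_2* = M/(4·p_1 + p_2).
Here 4·13 + 5.56 = 57.56, giving x_2* = 3.2488.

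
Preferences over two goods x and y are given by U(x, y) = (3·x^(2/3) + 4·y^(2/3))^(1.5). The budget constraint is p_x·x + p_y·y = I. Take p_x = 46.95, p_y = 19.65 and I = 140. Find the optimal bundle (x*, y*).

With the ratio pinned down, the budget gives x* = I/(p_x + p_y·(y/x)) and y* = (y/x)·x*.
Numerically y/x = 32.332206, so x* = 140/(46.95 + 19.65·32.332206) = 0.2052 and y* = 32.332206·0.2052 = 6.6344.

x* = 0.2052, y* = 6.6344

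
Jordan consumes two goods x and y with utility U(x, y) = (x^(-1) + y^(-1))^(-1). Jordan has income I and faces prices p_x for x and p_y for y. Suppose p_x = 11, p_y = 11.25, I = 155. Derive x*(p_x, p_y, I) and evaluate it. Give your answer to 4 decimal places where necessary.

x* = 7.0059

From the CES first-order condition, (y/x)^(2) = p_x/p_y.
Solve for the ratio: y/x = [p_x/p_y]^(0.5).
With the ratio pinned down, the budget gives x* = I/(p_x + p_y·(y/x)) and y* = (y/x)·x*.
Numerically y/x = 0.988826, so x* = 155/(11 + 11.25·0.988826) = 7.0059.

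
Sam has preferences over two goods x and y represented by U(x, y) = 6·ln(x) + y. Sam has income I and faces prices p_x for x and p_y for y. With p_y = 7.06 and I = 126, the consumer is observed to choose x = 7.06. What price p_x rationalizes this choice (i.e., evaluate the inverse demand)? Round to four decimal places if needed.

p_x = 6

Set MRS = p_x/p_y: (6/x)/1 = p_x/p_y.
So x*(p_x,p_y) = 6·p_y/p_x, independent of income; and y* = (I − 6·p_y)/p_y.
Set x* = 7.06 in the demand function and solve for p_x: p_x = 6.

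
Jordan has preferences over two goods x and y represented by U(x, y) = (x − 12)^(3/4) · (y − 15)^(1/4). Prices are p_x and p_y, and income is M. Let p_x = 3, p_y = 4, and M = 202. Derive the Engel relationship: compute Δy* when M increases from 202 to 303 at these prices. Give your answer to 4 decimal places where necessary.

Discretionary income = 202 − 12·3 − 15·4 = 106; y* = 15 + 0.25·106/4 = 21.625.
At M' = 303: y* = 27.9375. Change: 27.9375 − 21.625 = 6.3125.

Δy* = 6.3125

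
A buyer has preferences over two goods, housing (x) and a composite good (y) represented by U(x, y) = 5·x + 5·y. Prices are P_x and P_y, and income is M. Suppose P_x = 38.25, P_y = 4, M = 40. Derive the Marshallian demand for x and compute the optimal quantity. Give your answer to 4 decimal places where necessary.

x* = 0

Linear utility — the consumer picks whichever good has higher MU/price: 5/38.25 = 0.1307 vs 5/4 = 1.25.
y gives more utility per dollar, so spend all income on y: y* = M/P_y, x* = 0.
Numerically: x* = 0, y* = 10.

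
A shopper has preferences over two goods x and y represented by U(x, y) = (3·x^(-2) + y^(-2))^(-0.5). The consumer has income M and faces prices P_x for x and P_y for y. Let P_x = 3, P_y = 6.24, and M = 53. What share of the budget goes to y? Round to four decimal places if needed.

With the ratio pinned down, the budget gives x* = M/(P_x + P_y·(y/x)) and y* = (y/x)·x*.
Numerically y/x = 0.543173, so x* = 53/(3 + 6.24·0.543173) = 8.295 and y* = 0.543173·8.295 = 4.5056.
Expenditure on y: 6.24·4.5056 = 28.115; share = 0.5305.

share on y = 0.5305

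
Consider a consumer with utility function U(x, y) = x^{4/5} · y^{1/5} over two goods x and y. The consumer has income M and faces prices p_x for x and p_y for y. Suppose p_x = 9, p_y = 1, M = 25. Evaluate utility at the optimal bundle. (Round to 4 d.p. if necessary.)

MU_x/MU_y = (0.8·y)/(0.2·x); tangency sets this equal to p_x/p_y.
Rearranging, p_y·y = (1/4)·p_x·x. Substituting into the budget gives p_x·x·(1 + (1/4)) = M.
Demand: x*(p_x,p_y,M) = 0.8·M/p_x and y* = 0.2·M/p_y.
At p_x=9, p_y=1, M=25: x* = 0.8·25/9 = 2.2222, y* = 5.
Utility at the optimum: U(2.2222, 5) = 2.6135.

V = 2.6135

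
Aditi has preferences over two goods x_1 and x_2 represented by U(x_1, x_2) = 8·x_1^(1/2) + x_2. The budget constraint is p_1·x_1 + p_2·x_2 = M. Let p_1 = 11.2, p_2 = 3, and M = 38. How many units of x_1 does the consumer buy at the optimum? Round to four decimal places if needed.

MU_x_1 = 4/√x_1, MU_x_2 = 1. Tangency: 4/√x_1 = p_1/p_2.
Thus x_1* = (4·p_2/p_1)² — independent of M — with the rest of income spent on x_2.
Plugging in: x_1* = (4·3/11.2)² = 1.148.

x_1* = 1.148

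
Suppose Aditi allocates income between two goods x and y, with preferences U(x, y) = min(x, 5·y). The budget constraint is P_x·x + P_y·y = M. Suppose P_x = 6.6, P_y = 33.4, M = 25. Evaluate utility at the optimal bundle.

V = 1.8825

Leontief preferences: the optimum is at the kink where x/5 = y/1, i.e. y = (1/5)·x.
Budget: P_x·x + P_y·(1/5)·x = M, so (5·P_x + P_y)·x = 5·M.
Demand: x*(P_x,P_y,M) = 5·M/(5·P_x + P_y), y* = M/(5·P_x + P_y).
Here 5·6.6 + 33.4 = 66.4, giving x* = 1.8825 and y* = 0.3765.
Utility at the optimum: U(1.8825, 0.3765) = 1.8825.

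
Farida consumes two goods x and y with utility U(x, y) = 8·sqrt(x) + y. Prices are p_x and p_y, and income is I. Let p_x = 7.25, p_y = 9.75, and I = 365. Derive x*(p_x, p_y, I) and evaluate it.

x* = 28.937

MU_x = 4/√x, MU_y = 1. Tangency: 4/√x = p_x/p_y.
Solve: √x = 4·p_y/p_x, so x*(p_x,p_y) = (4·p_y/p_x)², and y* = (I − p_x·x*)/p_y.
Plugging in: x* = (4·9.75/7.25)² = 28.937.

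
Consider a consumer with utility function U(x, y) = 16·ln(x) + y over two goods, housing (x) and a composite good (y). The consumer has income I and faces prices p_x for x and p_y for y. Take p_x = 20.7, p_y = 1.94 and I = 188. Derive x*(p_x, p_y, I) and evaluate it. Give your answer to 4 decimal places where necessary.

x* = 1.4995

Set MRS = p_x/p_y: (16/x)/1 = p_x/p_y.
So x*(p_x,p_y) = 16·p_y/p_x, independent of income; and y* = (I − 16·p_y)/p_y.
At the given prices: x* = 16·1.94/20.7 = 1.4995.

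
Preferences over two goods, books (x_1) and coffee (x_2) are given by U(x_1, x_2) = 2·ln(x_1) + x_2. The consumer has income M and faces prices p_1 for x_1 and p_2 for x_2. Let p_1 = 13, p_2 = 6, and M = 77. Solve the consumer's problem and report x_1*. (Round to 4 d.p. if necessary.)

MU_x_1 = 2/x_1, MU_x_2 = 1. Tangency: 2/x_1 = p_1/p_2.
So x_1*(p_1,p_2) = 2·p_2/p_1, independent of income; and x_2* = (M − 2·p_2)/p_2.
At the given prices: x_1* = 2·6/13 = 0.9231.

x_1* = 0.9231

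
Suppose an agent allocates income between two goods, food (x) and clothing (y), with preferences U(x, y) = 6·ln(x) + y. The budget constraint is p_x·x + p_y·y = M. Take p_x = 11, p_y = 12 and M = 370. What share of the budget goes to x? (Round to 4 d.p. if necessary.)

Set MRS = p_x/p_y: (6/x)/1 = p_x/p_y.
So x*(p_x,p_y) = 6·p_y/p_x, independent of income; and y* = (M − 6·p_y)/p_y.
At the given prices: x* = 6·12/11 = 6.5455, and y* = 24.8333.
Expenditure on x: 11·6.5455 = 72; share = 0.1946.

share on x = 0.1946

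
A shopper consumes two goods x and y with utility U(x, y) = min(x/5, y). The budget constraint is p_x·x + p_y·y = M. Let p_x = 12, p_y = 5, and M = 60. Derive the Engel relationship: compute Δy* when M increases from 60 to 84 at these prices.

Δy* = 0.3692

Here 5·12 + 5 = 65, giving y* = 0.9231.
At M' = 84: y* = 1.2923. Change: 1.2923 − 0.9231 = 0.3692.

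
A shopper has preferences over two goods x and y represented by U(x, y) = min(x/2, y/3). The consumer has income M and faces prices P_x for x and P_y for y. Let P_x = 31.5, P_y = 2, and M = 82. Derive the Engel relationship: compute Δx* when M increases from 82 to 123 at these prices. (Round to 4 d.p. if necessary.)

Leontief preferences: the optimum is at the kink where x/2 = y/3, i.e. y = (3/2)·x.
Budget: P_x·x + P_y·(3/2)·x = M, so (2·P_x + 3·P_y)·x = 2·M.
Demand: x*(P_x,P_y,M) = 2·M/(2·P_x + 3·P_y), y* = 3·M/(2·P_x + 3·P_y).
Here 2·31.5 + 3·2 = 69, giving x* = 2.3768.
At M' = 123: x* = 3.5652. Change: 3.5652 − 2.3768 = 1.1884.

Δx* = 1.1884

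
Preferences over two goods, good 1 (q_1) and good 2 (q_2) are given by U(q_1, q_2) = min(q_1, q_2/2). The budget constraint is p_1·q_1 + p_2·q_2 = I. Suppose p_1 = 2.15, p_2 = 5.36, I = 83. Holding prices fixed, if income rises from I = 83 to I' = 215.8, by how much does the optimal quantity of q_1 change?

Leontief preferences: the optimum is at the kink where q_1/1 = q_2/2, i.e. q_2 = 2·q_1.
Budget: p_1·q_1 + p_2·2·q_1 = I, so (p_1 + 2·p_2)·q_1 = I.
Demand: q_1*(p_1,p_2,I) = I/(p_1 + 2·p_2), q_2* = 2·I/(p_1 + 2·p_2).
Here 2.15 + 2·5.36 = 12.87, giving q_1* = 6.4491.
At I' = 215.8: q_1* = 16.7677. Change: 16.7677 − 6.4491 = 10.3186.

Δq_1* = 10.3186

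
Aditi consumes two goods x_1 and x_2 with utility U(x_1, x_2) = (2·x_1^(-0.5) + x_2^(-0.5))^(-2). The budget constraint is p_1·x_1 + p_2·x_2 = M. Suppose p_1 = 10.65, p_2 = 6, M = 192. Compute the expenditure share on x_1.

MU_x_1 ∝ 2·x_1^(-1.5), MU_x_2 ∝ x_2^(-1.5), so MRS = 2·(x_2/x_1)^(1.5) = p_1/p_2.
Solve for the ratio: x_2/x_1 = [(1/2)·p_1/p_2]^(2/3).
With the ratio pinned down, the budget gives x_1* = M/(p_1 + p_2·(x_2/x_1)) and x_2* = (x_2/x_1)·x_1*.
Numerically x_2/x_1 = 0.923518, so x_1* = 192/(10.65 + 6·0.923518) = 11.8584 and x_2* = 0.923518·11.8584 = 10.9514.
Expenditure on x_1: 10.65·11.8584 = 126.2915; share = 0.6578.

share on x_1 = 0.6578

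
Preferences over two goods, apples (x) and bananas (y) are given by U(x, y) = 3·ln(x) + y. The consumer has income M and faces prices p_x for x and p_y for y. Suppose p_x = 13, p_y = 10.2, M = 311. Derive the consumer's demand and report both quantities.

Set MRS = p_x/p_y: (3/x)/1 = p_x/p_y.
So x*(p_x,p_y) = 3·p_y/p_x, independent of income; and y* = (M − 3·p_y)/p_y.
At the given prices: x* = 3·10.2/13 = 2.3538, and y* = 27.4902.

x* = 2.3538, y* = 27.4902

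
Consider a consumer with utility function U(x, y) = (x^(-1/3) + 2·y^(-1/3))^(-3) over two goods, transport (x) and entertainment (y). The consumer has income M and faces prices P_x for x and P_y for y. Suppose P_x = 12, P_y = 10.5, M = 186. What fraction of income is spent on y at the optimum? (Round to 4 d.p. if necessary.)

share on y = 0.6193

Numerically y/x = 1.858945, so x* = 186/(12 + 10.5·1.858945) = 5.9012 and y* = 1.858945·5.9012 = 10.97.
Expenditure on y: 10.5·10.97 = 115.1854; share = 0.6193.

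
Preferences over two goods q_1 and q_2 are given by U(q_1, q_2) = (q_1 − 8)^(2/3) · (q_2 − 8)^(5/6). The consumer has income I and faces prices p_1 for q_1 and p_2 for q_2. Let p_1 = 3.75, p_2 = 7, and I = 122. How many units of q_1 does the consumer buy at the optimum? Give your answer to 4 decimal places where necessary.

Let q_1' = q_1−8, q_2' = q_2−8. MRS = (4/5)·q_2'/q_1' = p_1/p_2.
After buying the subsistence bundle (8, 8), a share 4/9 of the remaining income goes to q_1: q_1* = 8 + 4/9·(I − 8p_1 − 8p_2)/p_1.
Discretionary income = 122 − 8·3.75 − 8·7 = 36; q_1* = 8 + 4/9·36/3.75 = 12.2667.

q_1* = 12.2667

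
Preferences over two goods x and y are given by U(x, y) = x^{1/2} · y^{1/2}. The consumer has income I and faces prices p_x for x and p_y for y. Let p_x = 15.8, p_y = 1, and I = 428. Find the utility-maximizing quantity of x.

x* = 13.5443

At p_x=15.8, p_y=1, I=428: x* = 0.5·428/15.8 = 13.5443.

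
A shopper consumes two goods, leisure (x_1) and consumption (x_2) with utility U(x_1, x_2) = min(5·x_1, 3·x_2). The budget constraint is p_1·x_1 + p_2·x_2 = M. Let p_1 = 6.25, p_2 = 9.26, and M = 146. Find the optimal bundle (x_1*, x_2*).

Demand: x_1*(p_1,p_2,M) = 3·M/(3·p_1 + 5·p_2), x_2* = 5·M/(3·p_1 + 5·p_2).
Here 3·6.25 + 5·9.26 = 65.05, giving x_1* = 6.7333 and x_2* = 11.2221.

x_1* = 6.7333, x_2* = 11.2221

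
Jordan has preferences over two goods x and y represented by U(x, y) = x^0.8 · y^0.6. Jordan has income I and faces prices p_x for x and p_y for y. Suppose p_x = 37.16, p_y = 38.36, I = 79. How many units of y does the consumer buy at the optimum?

Tangency: MRS = (4/3)·y/x = p_x/p_y.
Rearranging, p_y·y = (3/4)·p_x·x. Substituting into the budget gives p_x·x·(1 + (3/4)) = I.
Demand: x*(p_x,p_y,I) = 4/7·I/p_x and y* = 3/7·I/p_y.
At p_x=37.16, p_y=38.36, I=79: y* = 3/7·79/38.36 = 0.8826.

y* = 0.8826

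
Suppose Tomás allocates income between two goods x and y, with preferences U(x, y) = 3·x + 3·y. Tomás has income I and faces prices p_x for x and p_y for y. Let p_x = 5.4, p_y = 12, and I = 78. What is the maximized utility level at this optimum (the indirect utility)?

V = 43.3333

Numerically: x* = 14.4444, y* = 0.
Utility at the optimum: U(14.4444, 0) = 43.3333.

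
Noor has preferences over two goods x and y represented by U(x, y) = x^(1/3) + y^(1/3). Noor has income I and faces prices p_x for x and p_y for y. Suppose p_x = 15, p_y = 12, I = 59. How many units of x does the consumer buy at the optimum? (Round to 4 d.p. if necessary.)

MRS = MU_x/MU_y = (y/x)^(2/3). Set equal to p_x/p_y.
Solve for the ratio: y/x = [p_x/p_y]^(1.5).
Substitute y = (y/x)·x into the budget: x* = I/(p_x + p_y·(y/x)).
Numerically y/x = 1.397542, so x* = 59/(15 + 12·1.397542) = 1.8571.

x* = 1.8571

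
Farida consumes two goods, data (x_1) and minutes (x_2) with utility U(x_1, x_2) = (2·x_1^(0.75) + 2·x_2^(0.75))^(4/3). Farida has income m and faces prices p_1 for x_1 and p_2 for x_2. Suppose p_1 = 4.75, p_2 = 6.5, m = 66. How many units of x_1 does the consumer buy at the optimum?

MRS = MU_x_1/MU_x_2 = (x_2/x_1)^(0.25). Set equal to p_1/p_2.
Solve for the ratio: x_2/x_1 = [p_1/p_2]^(4).
Substitute x_2 = (x_2/x_1)·x_1 into the budget: x_1* = m/(p_1 + p_2·(x_2/x_1)).
Numerically x_2/x_1 = 0.285181, so x_1* = 66/(4.75 + 6.5·0.285181) = 9.9944.

x_1* = 9.9944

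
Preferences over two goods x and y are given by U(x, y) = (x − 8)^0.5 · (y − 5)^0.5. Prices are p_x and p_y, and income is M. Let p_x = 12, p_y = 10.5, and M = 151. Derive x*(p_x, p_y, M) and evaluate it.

MRS = (y−5)/(x−8). Tangency with p_x/p_y gives y−5 = (p_x/p_y)·(x−8).
Substituting into the budget: x* = 8 + 0.5·(M − 8·p_x − 5·p_y)/p_x, and y* = 5 + 0.5·(…)/p_y.
Discretionary income = 151 − 8·12 − 5·10.5 = 2.5; x* = 8 + 0.5·2.5/12 = 8.1042.

x* = 8.1042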